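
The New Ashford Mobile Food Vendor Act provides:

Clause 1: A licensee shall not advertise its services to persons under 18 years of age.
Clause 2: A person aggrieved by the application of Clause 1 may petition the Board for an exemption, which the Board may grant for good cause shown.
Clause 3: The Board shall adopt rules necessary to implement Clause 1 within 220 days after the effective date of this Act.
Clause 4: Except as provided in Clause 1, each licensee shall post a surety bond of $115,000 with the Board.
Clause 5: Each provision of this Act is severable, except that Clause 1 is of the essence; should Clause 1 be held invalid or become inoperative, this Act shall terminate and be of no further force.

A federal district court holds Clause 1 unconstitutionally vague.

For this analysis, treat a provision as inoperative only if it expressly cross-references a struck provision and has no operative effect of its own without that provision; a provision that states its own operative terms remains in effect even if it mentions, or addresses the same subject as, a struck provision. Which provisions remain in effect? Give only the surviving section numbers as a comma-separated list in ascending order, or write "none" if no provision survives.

Clause 1 is struck. The only function of Clause 2 is the exemption procedure for Clause 1, so it cannot stand once Clause 1 is removed. The only function of Clause 3 is the rulemaking mandate for Clause 1, so it cannot stand once Clause 1 is removed. Clause 5 makes Clause 1 an essential term, and Clause 1 is the provision held invalid; under Clause 5, the entire Act is therefore void. No provision of the Act survives.

none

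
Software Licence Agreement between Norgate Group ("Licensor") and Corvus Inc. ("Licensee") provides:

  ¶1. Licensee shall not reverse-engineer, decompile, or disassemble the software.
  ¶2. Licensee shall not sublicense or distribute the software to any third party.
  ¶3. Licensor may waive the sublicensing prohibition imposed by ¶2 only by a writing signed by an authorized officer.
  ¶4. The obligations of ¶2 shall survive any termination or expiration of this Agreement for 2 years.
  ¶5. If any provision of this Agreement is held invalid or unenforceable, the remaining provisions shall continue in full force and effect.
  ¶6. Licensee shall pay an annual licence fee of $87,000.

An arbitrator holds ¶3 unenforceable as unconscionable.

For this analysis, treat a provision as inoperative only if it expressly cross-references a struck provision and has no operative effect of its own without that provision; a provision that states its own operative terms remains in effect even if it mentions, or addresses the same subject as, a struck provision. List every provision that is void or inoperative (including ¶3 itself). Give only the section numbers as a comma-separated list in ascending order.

3

¶3 is struck. Nothing else in the Agreement is defined by reference to ¶3. Under the severability clause in ¶5, the remaining provisions continue in force. That leaves ¶1, ¶2, ¶4, ¶5, and ¶6 in effect.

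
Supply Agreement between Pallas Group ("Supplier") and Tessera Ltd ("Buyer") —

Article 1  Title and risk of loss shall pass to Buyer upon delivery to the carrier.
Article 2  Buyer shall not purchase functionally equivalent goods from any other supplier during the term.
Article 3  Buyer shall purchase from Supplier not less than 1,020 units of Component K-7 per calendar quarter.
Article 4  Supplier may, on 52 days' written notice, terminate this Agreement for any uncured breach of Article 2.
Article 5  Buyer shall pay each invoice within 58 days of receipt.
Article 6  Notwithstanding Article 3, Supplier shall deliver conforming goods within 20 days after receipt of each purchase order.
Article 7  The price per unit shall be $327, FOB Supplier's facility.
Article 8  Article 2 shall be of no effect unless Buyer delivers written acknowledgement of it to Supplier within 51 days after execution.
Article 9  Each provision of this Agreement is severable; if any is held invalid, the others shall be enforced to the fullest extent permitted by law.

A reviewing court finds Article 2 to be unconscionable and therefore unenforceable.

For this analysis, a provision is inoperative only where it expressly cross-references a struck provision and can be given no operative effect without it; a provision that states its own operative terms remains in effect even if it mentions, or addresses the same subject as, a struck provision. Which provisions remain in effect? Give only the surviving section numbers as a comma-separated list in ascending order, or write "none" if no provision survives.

1, 3, 5, 6, 7, 9

Article 2 is struck. Article 4 merely fixes the termination right for breach of Article 2; with Article 2 gone it has nothing to operate on and falls away. Article 8 merely fixes the acknowledgement condition for Article 2; with Article 2 gone it has nothing to operate on and falls away. Under the severability clause in Article 9, the remaining provisions continue in force. Article 1, Article 3, Article 5, Article 6, Article 7, and Article 9 remain in effect.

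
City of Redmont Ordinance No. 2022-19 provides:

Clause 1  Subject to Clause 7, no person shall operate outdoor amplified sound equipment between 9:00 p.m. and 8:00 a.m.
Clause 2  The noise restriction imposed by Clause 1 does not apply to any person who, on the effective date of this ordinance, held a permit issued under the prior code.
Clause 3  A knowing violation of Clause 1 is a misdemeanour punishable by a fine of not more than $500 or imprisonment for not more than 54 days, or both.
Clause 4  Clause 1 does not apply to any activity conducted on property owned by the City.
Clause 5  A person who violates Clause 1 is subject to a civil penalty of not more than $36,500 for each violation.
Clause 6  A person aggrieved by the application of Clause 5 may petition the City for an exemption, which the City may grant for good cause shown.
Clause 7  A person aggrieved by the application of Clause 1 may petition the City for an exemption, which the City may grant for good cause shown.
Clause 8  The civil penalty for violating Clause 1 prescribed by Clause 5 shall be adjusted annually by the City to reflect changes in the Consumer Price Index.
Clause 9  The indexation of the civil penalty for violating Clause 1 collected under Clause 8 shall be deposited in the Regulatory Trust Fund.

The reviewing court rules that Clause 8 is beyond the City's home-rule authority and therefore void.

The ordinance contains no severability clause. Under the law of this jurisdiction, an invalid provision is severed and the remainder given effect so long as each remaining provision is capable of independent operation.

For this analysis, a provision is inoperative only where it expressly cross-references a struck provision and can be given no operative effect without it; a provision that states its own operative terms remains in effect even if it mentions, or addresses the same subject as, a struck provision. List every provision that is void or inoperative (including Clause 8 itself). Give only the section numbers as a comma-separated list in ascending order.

Clause 8 is struck. Clause 9 operates only by reference to Clause 8, so it falls with Clause 8. With no severability clause, the stated default rule severs what cannot stand and enforces each remaining provision that can operate on its own. The provisions still in force are Clause 1, Clause 2, Clause 3, Clause 4, Clause 5, Clause 6, and Clause 7.

8, 9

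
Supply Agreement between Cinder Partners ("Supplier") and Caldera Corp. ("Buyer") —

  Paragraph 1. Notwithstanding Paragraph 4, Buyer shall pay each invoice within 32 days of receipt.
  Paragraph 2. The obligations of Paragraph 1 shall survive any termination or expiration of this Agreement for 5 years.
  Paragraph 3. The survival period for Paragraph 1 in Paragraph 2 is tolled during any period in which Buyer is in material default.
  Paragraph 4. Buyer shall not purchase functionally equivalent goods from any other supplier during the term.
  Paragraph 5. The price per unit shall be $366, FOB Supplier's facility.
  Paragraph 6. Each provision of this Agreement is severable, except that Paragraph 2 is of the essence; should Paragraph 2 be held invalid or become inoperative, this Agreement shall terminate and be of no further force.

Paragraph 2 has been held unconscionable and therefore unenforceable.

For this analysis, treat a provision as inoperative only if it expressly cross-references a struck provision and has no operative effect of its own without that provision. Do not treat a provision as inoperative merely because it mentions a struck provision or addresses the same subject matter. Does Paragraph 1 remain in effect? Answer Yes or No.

No

Paragraph 2 is struck. Paragraph 3 has no operative effect of its own apart from Paragraph 2 and is therefore inoperative. Paragraph 6 makes Paragraph 2 an essential term, and Paragraph 2 is the provision held invalid; under Paragraph 6, the entire Agreement is therefore void. No provision of the Agreement survives. Paragraph 1 is among the inoperative provisions, so the answer is no.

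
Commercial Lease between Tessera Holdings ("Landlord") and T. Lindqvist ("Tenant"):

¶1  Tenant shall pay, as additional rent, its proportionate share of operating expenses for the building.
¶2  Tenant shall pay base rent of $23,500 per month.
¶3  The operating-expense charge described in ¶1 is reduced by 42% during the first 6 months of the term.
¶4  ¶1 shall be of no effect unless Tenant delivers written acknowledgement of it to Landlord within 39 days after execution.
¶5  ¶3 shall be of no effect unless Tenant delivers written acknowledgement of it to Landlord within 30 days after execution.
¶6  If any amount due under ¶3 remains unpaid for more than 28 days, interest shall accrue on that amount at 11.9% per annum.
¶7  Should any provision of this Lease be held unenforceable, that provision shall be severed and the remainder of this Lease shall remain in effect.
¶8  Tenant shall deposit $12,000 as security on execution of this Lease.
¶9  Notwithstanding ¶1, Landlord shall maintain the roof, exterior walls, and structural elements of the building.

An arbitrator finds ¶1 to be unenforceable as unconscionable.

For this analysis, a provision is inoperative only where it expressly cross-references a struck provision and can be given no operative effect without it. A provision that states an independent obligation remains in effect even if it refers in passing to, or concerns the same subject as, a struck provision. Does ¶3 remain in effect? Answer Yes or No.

¶1 is struck. The whole of ¶3 is the introductory reduction to the operating-expense charge, defined by reference to ¶1, so ¶3 cannot stand once ¶1 is removed. The only function of ¶4 is the acknowledgement condition for ¶1, so it cannot stand once ¶1 is removed. ¶5 merely fixes the acknowledgement condition for ¶3; with ¶3 gone it has nothing to operate on and falls away. ¶6 operates only by reference to ¶3, so it falls with ¶3. Although ¶9 refers to ¶1, its operative terms do not depend on ¶1, so it remains in effect. ¶7 is a severability clause and preserves every provision that can still be given independent effect. ¶2, ¶7, ¶8, and ¶9 remain in effect. ¶3 is among the inoperative provisions, so the answer is no.

No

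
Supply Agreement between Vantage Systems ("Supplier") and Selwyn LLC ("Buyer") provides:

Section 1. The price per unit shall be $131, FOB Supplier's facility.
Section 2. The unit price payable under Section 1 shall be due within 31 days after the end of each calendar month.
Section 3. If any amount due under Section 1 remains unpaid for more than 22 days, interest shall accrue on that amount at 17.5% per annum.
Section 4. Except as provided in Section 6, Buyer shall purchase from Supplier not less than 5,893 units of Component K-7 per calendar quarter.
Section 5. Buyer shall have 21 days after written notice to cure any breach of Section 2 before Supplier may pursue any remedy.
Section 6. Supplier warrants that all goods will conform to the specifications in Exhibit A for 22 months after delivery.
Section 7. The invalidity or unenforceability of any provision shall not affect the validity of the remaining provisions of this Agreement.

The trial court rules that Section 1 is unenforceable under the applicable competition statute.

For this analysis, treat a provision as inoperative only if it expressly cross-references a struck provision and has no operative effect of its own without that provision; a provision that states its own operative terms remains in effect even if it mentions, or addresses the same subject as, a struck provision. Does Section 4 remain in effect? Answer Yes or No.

Section 1 is struck. Section 2 does nothing except set the payment deadline for the unit price by reference to Section 1; with Section 1 gone it has no independent effect and is inoperative. The whole of Section 3 is the default interest on the unit price, defined by reference to Section 1, so Section 3 cannot stand once Section 1 is removed. Section 5 operates only by reference to Section 2, so it falls with Section 2. Under the severability clause in Section 7, the remaining provisions continue in force. Section 4, Section 6, and Section 7 remain in effect. Section 4 is among the surviving provisions, so the answer is yes.

Yes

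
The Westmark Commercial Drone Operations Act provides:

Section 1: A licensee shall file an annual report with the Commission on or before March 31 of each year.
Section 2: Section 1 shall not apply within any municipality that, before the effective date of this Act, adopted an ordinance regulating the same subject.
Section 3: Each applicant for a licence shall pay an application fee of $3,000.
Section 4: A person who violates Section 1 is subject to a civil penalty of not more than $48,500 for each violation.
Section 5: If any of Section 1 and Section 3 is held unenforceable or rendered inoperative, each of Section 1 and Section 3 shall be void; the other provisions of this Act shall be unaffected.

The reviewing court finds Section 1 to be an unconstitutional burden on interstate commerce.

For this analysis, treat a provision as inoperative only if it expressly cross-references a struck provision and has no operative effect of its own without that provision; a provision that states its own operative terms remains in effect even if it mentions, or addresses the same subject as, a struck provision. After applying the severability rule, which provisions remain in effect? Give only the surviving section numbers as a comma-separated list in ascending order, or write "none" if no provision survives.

Section 1 is struck. Section 2 operates only by reference to Section 1, so it falls with Section 1. The only function of Section 4 is the civil penalty for violating Section 1, so it cannot stand once Section 1 is removed. Section 5 declares Section 1 and Section 3 mutually dependent; since one of them has fallen, all of them are of no effect. That brings down Section 3 as well. The remainder continues in force under Section 5. Only Section 5 remains in effect.

5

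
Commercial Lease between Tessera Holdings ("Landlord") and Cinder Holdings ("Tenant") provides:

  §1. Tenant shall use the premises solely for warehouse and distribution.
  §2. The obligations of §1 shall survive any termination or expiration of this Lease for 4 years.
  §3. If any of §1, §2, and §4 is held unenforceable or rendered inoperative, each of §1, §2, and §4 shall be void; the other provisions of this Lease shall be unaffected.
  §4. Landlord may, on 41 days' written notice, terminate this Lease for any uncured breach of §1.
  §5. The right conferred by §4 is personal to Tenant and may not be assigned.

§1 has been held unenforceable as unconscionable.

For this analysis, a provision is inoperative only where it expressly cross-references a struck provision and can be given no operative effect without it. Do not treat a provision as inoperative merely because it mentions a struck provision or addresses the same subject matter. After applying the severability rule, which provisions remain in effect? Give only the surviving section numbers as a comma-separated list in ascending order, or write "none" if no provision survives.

3

§1 is struck. §2 has no operative effect of its own apart from §1 and is therefore inoperative. §4 has no operative effect of its own apart from §1 and is therefore inoperative. The only function of §5 is the non-assignment of §4, so it cannot stand once §4 is removed. §3 declares §1, §2, and §4 mutually dependent; since one of them has fallen, all of them are of no effect. The remainder continues in force under §3. Only §3 remains in effect.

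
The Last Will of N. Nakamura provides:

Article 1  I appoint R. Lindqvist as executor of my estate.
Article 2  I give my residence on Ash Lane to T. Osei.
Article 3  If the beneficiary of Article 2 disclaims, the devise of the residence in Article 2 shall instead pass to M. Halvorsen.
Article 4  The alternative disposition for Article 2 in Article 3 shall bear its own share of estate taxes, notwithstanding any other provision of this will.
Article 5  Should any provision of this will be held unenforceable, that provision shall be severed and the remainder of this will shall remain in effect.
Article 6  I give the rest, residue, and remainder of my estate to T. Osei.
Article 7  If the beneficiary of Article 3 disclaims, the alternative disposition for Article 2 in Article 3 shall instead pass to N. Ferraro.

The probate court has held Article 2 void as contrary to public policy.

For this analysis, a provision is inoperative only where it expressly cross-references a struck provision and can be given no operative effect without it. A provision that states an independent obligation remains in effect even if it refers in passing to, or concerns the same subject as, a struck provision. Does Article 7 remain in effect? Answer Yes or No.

Article 2 is struck. Article 3 has no operative effect of its own apart from Article 2 and is therefore inoperative. The only function of Article 4 is the tax charge on Article 3, so it cannot stand once Article 3 is removed. Article 7 has no operative effect of its own apart from Article 3 and is therefore inoperative. Under the severability clause in Article 5, the remaining provisions continue in force. The provisions still in force are Article 1, Article 5, and Article 6. Article 7 is among the inoperative provisions, so the answer is no.

No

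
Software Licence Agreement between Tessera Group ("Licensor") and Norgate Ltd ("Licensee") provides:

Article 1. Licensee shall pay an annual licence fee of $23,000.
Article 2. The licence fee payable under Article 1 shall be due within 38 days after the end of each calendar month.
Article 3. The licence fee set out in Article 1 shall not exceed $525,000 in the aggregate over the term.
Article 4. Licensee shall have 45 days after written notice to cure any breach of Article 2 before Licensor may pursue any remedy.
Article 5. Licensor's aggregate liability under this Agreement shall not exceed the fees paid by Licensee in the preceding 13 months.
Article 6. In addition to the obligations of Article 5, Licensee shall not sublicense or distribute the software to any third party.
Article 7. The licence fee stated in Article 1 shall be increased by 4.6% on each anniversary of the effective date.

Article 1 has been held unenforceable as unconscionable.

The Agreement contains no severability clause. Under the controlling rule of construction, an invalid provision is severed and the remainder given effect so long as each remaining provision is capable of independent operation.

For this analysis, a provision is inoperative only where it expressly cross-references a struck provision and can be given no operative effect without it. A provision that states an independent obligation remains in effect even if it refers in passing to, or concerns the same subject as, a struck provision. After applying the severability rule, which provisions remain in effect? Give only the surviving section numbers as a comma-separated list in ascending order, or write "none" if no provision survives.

5, 6

Article 1 is struck. Article 2 does nothing except set the payment deadline for the licence fee by reference to Article 1; with Article 1 gone it has no independent effect and is inoperative. Article 3 does nothing except set the aggregate cap on the licence fee by reference to Article 1; with Article 1 gone it has no independent effect and is inoperative. Article 7 operates only by reference to Article 1, so it falls with Article 1. Article 4 operates only by reference to Article 2, so it falls with Article 2. Under the stated default rule, only provisions that cannot operate independently fall away; the rest are enforced. That leaves Article 5 and Article 6 in effect.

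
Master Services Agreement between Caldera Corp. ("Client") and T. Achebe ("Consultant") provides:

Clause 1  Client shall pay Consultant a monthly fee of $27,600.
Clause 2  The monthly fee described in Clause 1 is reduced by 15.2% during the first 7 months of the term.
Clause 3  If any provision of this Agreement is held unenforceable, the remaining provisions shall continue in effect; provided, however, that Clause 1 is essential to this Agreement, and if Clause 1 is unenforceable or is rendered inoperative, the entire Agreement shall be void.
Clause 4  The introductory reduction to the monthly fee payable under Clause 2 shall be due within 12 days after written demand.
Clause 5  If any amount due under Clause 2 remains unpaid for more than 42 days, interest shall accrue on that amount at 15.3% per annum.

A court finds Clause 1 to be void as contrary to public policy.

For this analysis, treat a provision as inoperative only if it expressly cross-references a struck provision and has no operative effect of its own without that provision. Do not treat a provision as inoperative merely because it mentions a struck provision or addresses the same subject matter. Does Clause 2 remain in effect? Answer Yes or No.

No

Clause 1 is struck. Clause 2 has no operative effect of its own apart from Clause 1 and is therefore inoperative. Clause 4 has no operative effect of its own apart from Clause 2 and is therefore inoperative. Clause 5 does nothing except set the default interest on the introductory reduction to the monthly fee by reference to Clause 2; with Clause 2 gone it has no independent effect and is inoperative. Clause 3 makes Clause 1 an essential term, and Clause 1 is the provision held invalid; under Clause 3, the entire Agreement is therefore void. No provision of the Agreement survives. Clause 2 is among the inoperative provisions, so the answer is no.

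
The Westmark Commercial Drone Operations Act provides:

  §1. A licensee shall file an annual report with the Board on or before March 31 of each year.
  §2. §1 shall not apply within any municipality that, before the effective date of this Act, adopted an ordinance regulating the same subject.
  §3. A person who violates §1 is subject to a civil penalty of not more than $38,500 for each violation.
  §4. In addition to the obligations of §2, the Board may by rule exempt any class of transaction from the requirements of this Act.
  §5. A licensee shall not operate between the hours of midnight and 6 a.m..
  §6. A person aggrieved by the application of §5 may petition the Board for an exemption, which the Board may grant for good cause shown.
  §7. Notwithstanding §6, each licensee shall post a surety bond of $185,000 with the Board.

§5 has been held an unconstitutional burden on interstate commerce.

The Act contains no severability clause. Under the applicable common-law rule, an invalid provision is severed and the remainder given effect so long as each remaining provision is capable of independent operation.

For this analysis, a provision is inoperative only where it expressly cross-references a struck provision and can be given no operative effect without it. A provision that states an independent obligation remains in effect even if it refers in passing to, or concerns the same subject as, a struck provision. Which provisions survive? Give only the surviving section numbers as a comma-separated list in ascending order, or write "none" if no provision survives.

1, 2, 3, 4, 7

§5 is struck. The only function of §6 is the exemption procedure for §5, so it cannot stand once §5 is removed. Although §7 refers to §6, its operative terms do not depend on §6, so it remains in effect. With no severability clause, the stated default rule severs what cannot stand and enforces each remaining provision that can operate on its own. The provisions still in force are §1, §2, §3, §4, and §7.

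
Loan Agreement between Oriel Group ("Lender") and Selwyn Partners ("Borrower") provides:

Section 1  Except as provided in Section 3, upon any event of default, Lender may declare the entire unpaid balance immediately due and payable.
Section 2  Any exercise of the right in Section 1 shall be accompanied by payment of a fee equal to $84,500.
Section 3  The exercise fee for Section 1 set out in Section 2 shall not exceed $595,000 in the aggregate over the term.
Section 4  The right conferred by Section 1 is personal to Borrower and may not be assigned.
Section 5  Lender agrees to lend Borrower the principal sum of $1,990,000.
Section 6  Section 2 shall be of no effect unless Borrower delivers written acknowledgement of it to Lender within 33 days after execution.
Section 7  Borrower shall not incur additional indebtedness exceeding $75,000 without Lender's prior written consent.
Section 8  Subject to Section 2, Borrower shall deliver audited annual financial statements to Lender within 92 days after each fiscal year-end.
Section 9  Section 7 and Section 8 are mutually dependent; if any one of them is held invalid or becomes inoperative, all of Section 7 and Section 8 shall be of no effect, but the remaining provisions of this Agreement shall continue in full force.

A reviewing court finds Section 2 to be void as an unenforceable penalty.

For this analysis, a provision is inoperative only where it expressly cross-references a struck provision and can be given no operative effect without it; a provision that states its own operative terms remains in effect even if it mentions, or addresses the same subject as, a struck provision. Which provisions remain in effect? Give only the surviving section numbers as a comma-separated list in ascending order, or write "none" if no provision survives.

Section 2 is struck. Section 3 operates only by reference to Section 2, so it falls with Section 2. Section 6 has no operative effect of its own apart from Section 2 and is therefore inoperative. Section 8 mentions Section 2 but its own obligation stands independently of Section 2, so Section 8 is not affected. Section 1 mentions Section 3 but its own obligation stands independently of Section 3, so Section 1 is not affected. Section 9 ties Section 7 and Section 8 together, but none of those is affected here; the remaining provisions continue in force under Section 9. That leaves Section 1, Section 4, Section 5, Section 7, Section 8, and Section 9 in effect.

1, 4, 5, 7, 8, 9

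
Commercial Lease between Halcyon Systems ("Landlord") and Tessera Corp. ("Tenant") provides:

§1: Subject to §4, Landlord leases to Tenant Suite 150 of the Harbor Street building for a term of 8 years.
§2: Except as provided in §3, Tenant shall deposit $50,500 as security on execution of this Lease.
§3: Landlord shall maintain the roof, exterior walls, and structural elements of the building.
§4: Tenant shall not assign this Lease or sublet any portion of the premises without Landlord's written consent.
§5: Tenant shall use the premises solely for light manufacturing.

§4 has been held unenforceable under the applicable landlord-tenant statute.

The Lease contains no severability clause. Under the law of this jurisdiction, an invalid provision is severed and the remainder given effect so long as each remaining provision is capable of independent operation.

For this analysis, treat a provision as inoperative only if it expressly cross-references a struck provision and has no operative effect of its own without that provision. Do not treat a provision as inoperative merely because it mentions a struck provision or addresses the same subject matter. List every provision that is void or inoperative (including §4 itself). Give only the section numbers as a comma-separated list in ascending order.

4

§4 is struck. §1 mentions §4 but its own obligation stands independently of §4, so §1 is not affected. No other provision's operative terms depend on §4. With no severability clause, the stated default rule severs what cannot stand and enforces each remaining provision that can operate on its own. That leaves §1, §2, §3, and §5 in effect.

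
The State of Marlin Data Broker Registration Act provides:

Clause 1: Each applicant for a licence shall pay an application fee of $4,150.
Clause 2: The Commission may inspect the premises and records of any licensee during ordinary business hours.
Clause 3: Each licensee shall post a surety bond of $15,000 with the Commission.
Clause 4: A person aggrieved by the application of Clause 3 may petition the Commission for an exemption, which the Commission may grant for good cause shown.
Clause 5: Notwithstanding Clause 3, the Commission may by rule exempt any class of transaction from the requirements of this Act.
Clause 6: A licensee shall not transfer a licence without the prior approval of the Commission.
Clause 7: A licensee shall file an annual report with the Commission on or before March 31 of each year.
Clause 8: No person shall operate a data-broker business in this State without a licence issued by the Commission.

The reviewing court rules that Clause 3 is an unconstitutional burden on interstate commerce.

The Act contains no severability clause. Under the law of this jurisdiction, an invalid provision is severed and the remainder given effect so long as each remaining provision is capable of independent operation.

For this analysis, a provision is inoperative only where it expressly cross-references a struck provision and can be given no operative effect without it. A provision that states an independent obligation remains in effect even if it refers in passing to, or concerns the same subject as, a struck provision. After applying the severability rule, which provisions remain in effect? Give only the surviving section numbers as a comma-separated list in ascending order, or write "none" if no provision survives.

1, 2, 5, 6, 7, 8

Clause 3 is struck. Clause 4 merely fixes the exemption procedure for Clause 3; with Clause 3 gone it has nothing to operate on and falls away. Clause 5 mentions Clause 3 but its own obligation stands independently of Clause 3, so Clause 5 is not affected. Under the stated default rule, only provisions that cannot operate independently fall away; the rest are enforced. Clause 1, Clause 2, Clause 5, Clause 6, Clause 7, and Clause 8 remain in effect.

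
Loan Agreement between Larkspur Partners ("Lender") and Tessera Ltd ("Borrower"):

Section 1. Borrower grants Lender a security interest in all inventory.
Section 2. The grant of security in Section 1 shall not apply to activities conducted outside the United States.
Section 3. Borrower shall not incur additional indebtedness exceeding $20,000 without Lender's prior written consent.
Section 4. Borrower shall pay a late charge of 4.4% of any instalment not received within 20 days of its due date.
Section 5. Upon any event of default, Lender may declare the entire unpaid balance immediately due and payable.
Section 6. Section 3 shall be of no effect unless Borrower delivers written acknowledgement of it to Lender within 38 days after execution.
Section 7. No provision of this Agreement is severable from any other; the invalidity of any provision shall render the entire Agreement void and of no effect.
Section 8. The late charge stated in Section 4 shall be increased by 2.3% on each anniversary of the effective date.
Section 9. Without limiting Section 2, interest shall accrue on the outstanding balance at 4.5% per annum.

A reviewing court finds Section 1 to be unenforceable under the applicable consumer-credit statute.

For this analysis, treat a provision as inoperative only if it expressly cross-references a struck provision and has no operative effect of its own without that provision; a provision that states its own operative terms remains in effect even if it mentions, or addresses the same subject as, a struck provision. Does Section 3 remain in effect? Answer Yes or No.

Section 1 is struck. The whole of Section 2 is the carve-out from the grant of security, defined by reference to Section 1, so Section 2 cannot stand once Section 1 is removed. Section 7 provides that the Agreement is not severable, so the invalidity of any one provision voids the entire Agreement. No provision of the Agreement survives. Section 3 is among the inoperative provisions, so the answer is no.

No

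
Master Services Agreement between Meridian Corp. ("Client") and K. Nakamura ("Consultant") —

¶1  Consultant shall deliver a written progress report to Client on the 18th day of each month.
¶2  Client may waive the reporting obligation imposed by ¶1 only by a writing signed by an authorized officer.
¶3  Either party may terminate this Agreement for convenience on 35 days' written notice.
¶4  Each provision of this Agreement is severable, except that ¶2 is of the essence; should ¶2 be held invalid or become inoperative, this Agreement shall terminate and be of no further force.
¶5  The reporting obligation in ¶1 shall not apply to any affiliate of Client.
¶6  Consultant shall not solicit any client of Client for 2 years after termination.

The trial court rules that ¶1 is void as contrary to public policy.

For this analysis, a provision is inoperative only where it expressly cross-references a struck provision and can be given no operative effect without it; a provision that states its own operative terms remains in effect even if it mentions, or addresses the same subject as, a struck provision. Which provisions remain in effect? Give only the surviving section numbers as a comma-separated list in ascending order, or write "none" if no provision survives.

none

¶1 is struck. ¶2 operates only by reference to ¶1, so it falls with ¶1. The whole of ¶5 is the carve-out from the reporting obligation, defined by reference to ¶1, so ¶5 cannot stand once ¶1 is removed. ¶4 makes ¶2 an essential term, and ¶2 has been rendered inoperative by the cascade; under ¶4, the entire Agreement is therefore void. No provision of the Agreement survives.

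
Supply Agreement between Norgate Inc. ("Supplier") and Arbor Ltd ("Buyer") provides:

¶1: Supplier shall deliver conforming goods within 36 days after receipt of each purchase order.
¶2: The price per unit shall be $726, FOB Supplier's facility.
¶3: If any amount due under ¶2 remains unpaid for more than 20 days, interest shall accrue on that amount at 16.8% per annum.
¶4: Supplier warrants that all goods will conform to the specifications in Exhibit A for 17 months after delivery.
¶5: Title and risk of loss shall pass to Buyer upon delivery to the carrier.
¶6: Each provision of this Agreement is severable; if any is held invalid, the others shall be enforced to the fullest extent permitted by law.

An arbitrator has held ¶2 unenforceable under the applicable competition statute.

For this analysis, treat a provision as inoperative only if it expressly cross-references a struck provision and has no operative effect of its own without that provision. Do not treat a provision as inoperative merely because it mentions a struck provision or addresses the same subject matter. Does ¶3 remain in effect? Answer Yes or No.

¶2 is struck. ¶3 operates only by reference to ¶2, so it falls with ¶2. ¶6 is a severability clause and preserves every provision that can still be given independent effect. ¶1, ¶4, ¶5, and ¶6 remain in effect. ¶3 is among the inoperative provisions, so the answer is no.

No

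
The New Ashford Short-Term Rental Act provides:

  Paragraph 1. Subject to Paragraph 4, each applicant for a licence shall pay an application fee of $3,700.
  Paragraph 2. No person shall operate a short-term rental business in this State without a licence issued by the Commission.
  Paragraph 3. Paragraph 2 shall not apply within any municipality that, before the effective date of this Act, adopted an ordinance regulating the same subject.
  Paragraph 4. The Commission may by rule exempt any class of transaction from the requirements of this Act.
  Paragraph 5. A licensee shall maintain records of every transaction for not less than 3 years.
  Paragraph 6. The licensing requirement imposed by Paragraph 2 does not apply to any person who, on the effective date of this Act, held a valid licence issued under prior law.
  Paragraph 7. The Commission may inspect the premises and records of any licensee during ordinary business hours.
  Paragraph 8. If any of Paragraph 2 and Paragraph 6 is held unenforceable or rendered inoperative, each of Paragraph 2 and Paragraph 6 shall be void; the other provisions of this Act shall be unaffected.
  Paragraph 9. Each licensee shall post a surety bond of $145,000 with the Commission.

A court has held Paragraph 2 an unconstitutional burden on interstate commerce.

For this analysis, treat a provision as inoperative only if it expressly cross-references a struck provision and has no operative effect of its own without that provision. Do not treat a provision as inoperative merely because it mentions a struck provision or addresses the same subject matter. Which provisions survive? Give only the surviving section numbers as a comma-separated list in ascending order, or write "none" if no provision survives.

1, 4, 5, 7, 8, 9

Paragraph 2 is struck. Paragraph 3 operates only by reference to Paragraph 2, so it falls with Paragraph 2. Paragraph 6 operates only by reference to Paragraph 2, so it falls with Paragraph 2. Paragraph 8 declares Paragraph 2 and Paragraph 6 mutually dependent; since one of them has fallen, all of them are of no effect. The remainder continues in force under Paragraph 8. Paragraph 1, Paragraph 4, Paragraph 5, Paragraph 7, Paragraph 8, and Paragraph 9 remain in effect.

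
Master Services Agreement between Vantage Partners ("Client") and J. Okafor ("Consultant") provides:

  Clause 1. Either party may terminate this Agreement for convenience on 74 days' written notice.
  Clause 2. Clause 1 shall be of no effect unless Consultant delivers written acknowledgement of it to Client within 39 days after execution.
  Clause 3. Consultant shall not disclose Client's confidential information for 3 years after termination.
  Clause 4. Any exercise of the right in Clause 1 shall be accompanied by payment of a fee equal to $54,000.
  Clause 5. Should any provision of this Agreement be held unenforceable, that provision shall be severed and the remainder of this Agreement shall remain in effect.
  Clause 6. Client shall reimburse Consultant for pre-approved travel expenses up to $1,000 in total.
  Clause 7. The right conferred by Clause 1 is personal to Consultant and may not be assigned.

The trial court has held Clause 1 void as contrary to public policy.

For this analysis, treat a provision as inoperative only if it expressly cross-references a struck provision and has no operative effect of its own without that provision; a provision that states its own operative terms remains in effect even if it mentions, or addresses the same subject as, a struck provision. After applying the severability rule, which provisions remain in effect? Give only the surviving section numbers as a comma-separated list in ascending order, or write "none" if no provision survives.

3, 5, 6

Clause 1 is struck. The only function of Clause 2 is the acknowledgement condition for Clause 1, so it cannot stand once Clause 1 is removed. Clause 4 operates only by reference to Clause 1, so it falls with Clause 1. The only function of Clause 7 is the non-assignment of Clause 1, so it cannot stand once Clause 1 is removed. Under the severability clause in Clause 5, the remaining provisions continue in force. Clause 3, Clause 5, and Clause 6 remain in effect.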